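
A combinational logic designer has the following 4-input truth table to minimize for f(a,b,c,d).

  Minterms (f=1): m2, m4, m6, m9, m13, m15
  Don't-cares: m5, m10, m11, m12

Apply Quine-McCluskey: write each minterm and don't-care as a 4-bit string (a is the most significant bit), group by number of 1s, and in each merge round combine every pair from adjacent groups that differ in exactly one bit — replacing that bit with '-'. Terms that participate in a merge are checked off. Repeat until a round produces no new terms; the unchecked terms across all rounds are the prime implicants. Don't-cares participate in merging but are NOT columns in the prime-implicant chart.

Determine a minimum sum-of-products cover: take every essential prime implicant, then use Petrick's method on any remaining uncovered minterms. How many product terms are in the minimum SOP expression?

3

[col 0] 0010*, 0100*, 0101*, 0110*, 1001*, 1010*, 1011*, 1100*, 1101*, 1111*
[col 1] -010, -100*, -101*, 0-10, 01-0, 010-*, 1-01*, 1-11*, 10-1*, 101-, 11-1*, 110-*
[col 2] -10-, 1--1
Prime implicants: -010, -10-, 0-10, 01-0, 1--1, 101-
PI chart (minterm → PIs covering it):
  2 | -010,0-10
  4 | -10-,01-0
  6 | 0-10,01-0
  9 | 1--1  (sole → essential)
  13 | -10-,1--1
  15 | 1--1  (sole → essential)
Essential prime implicants: 1--1
Petrick residual → -010, 01-0
Minimum SOP uses 3 PIs: b'cd' + a'bd' + ad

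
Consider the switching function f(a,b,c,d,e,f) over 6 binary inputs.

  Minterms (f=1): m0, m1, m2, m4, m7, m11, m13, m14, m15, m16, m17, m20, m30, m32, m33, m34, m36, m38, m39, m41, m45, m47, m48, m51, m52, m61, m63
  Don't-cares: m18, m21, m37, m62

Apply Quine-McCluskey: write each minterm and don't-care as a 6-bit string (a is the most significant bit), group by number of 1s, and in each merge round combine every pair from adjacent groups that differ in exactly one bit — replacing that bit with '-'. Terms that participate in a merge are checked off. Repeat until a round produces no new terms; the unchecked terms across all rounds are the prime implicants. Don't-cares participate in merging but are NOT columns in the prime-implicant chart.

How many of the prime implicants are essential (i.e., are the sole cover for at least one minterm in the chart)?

size-2^0 implicants → 000000(✓)  000001(✓)  000010(✓)  000100(✓)  000111(✓)  001011(✓)  001101(✓)  001110(✓)  001111(✓)  010000(✓)  010001(✓)  010010(✓)  010100(✓)  010101(✓)  011110(✓)  100000(✓)  100001(✓)  100010(✓)  100100(✓)  100101(✓)  100110(✓)  100111(✓)  101001(✓)  101101(✓)  101111(✓)  110000(✓)  110011  110100(✓)  111101(✓)  111110(✓)  111111(✓)
size-2^1 implicants → -00000(✓)  -00001(✓)  -00010(✓)  -00100(✓)  -00111(✓)  -01101(✓)  -01111(✓)  -10000(✓)  -10100(✓)  -11110  0-0000(✓)  0-0001(✓)  0-0010(✓)  0-0100(✓)  0-1110  00-111(✓)  000-00(✓)  0000-0(✓)  00000-(✓)  001-11  0011-1(✓)  00111-  010-00(✓)  010-01(✓)  0100-0(✓)  01000-(✓)  01010-(✓)  1-0000(✓)  1-0100(✓)  1-1101(✓)  1-1111(✓)  10-001(✓)  10-101(✓)  10-111(✓)  100-00(✓)  100-01(✓)  100-10(✓)  1000-0(✓)  10000-(✓)  1001-0(✓)  1001-1(✓)  10010-(✓)  10011-(✓)  101-01(✓)  1011-1(✓)  110-00(✓)  1111-1(✓)  11111-
size-2^2 implicants → --0000(✓)  --0100(✓)  -0-111  -00-00(✓)  -000-0  -0000-  -011-1  -10-00(✓)  0-0-00(✓)  0-00-0  0-000-  010-0-  1-0-00(✓)  1-11-1  10--01  10-1-1  100--0  100-0-  1001--
size-2^3 implicants → --0-00
Unchecked terms (primes): --0-00, -0-111, -000-0, -0000-, -011-1, -11110, 0-00-0, 0-000-, 0-1110, 001-11, 00111-, 010-0-, 1-11-1, 10--01, 10-1-1, 100--0, 100-0-, 1001--, 110011, 11111-
Minterm coverage:
  m0 ⊆ --0-00,-000-0,-0000-,0-00-0,0-000-
  m1 ⊆ -0000-,0-000-
  m2 ⊆ -000-0,0-00-0
  m4 ⊆ --0-00 [E]
  m7 ⊆ -0-111 [E]
  m11 ⊆ 001-11 [E]
  m13 ⊆ -011-1 [E]
  m14 ⊆ 0-1110,00111-
  m15 ⊆ -0-111,-011-1,001-11,00111-
  m16 ⊆ --0-00,0-00-0,0-000-,010-0-
  m17 ⊆ 0-000-,010-0-
  m20 ⊆ --0-00,010-0-
  m30 ⊆ -11110,0-1110
  m32 ⊆ --0-00,-000-0,-0000-,100--0,100-0-
  m33 ⊆ -0000-,10--01,100-0-
  m34 ⊆ -000-0,100--0
  m36 ⊆ --0-00,100--0,100-0-,1001--
  m38 ⊆ 100--0,1001--
  m39 ⊆ -0-111,10-1-1,1001--
  m41 ⊆ 10--01 [E]
  m45 ⊆ -011-1,1-11-1,10--01,10-1-1
  m47 ⊆ -0-111,-011-1,1-11-1,10-1-1
  m48 ⊆ --0-00 [E]
  m51 ⊆ 110011 [E]
  m52 ⊆ --0-00 [E]
  m61 ⊆ 1-11-1 [E]
  m63 ⊆ 1-11-1,11111-
E = {--0-00, -0-111, -011-1, 001-11, 1-11-1, 10--01, 110011}

7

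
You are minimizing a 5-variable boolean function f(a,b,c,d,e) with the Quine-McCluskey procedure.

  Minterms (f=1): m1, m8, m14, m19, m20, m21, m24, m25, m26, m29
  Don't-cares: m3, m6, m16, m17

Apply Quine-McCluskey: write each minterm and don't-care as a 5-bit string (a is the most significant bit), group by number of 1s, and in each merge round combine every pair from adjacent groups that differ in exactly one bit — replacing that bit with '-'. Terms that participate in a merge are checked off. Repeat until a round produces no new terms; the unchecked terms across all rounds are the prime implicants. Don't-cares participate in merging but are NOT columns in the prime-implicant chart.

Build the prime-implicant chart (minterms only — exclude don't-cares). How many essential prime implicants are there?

6

[col 0] 00001*, 00011*, 00110*, 01000*, 01110*, 10000*, 10001*, 10011*, 10100*, 10101*, 11000*, 11001*, 11010*, 11101*
[col 1] -0001*, -0011*, -1000, 0-110, 000-1*, 1-000*, 1-001*, 1-101*, 10-00*, 10-01*, 100-1*, 1000-*, 1010-*, 11-01*, 110-0, 1100-*
[col 2] -00-1, 1--01, 1-00-, 10-0-
Prime implicants: -00-1, -1000, 0-110, 1--01, 1-00-, 10-0-, 110-0
PI chart (minterm → PIs covering it):
  1 | -00-1  (sole → essential)
  8 | -1000  (sole → essential)
  14 | 0-110  (sole → essential)
  19 | -00-1  (sole → essential)
  20 | 10-0-  (sole → essential)
  21 | 1--01,10-0-
  24 | -1000,1-00-,110-0
  25 | 1--01,1-00-
  26 | 110-0  (sole → essential)
  29 | 1--01  (sole → essential)
Essential prime implicants: -00-1, -1000, 0-110, 1--01, 10-0-, 110-0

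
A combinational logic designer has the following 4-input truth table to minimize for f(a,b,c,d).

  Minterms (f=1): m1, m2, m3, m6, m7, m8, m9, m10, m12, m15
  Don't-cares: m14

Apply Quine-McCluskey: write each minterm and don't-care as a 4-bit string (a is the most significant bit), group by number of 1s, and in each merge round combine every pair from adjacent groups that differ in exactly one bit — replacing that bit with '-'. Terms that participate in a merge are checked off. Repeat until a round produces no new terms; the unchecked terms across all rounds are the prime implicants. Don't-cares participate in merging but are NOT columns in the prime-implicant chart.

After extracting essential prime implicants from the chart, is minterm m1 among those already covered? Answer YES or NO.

[col 0] 0001*, 0010*, 0011*, 0110*, 0111*, 1000*, 1001*, 1010*, 1100*, 1110*, 1111*
[col 1] -001, -010*, -110*, -111*, 0-10*, 0-11*, 00-1, 001-*, 011-*, 1-00*, 1-10*, 10-0*, 100-, 11-0*, 111-*
[col 2] --10, -11-, 0-1-, 1--0
Prime implicants: --10, -001, -11-, 0-1-, 00-1, 1--0, 100-
PI chart (minterm → PIs covering it):
  1 | -001,00-1
  2 | --10,0-1-
  3 | 0-1-,00-1
  6 | --10,-11-,0-1-
  7 | -11-,0-1-
  8 | 1--0,100-
  9 | -001,100-
  10 | --10,1--0
  12 | 1--0  (sole → essential)
  15 | -11-  (sole → essential)
Essential prime implicants: -11-, 1--0

NO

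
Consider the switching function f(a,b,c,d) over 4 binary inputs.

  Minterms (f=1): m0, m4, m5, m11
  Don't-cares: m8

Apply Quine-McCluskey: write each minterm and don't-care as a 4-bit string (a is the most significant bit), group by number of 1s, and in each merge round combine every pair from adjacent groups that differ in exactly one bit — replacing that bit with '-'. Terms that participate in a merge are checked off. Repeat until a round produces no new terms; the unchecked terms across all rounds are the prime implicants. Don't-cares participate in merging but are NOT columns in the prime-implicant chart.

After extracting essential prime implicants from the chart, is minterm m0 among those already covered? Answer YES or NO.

[col 0] 0000*, 0100*, 0101*, 1000*, 1011
[col 1] -000, 0-00, 010-
Prime implicants: -000, 0-00, 010-, 1011
PI chart (minterm → PIs covering it):
  0 | -000,0-00
  4 | 0-00,010-
  5 | 010-  (sole → essential)
  11 | 1011  (sole → essential)
Essential prime implicants: 010-, 1011

NO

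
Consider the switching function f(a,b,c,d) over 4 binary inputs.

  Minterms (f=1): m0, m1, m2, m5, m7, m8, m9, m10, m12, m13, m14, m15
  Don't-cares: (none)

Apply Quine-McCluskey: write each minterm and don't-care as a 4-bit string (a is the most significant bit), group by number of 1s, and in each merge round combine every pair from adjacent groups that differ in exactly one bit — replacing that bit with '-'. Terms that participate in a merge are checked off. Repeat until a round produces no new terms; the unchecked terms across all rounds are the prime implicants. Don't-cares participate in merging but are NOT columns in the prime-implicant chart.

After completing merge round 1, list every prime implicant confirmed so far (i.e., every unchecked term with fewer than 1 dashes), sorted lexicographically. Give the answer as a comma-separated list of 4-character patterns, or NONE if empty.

Round 0: 0000✓ 0001✓ 0010✓ 0101✓ 0111✓ 1000✓ 1001✓ 1010✓ 1100✓ 1101✓ 1110✓ 1111✓
Round 1: -000✓ -001✓ -010✓ -101✓ -111✓ 0-01✓ 00-0✓ 000-✓ 01-1✓ 1-00✓ 1-01✓ 1-10✓ 10-0✓ 100-✓ 11-0✓ 11-1✓ 110-✓ 111-✓
Round 2: --01 -0-0 -00- -1-1 1--0 1-0- 11--
PIs = {--01, -0-0, -00-, -1-1, 1--0, 1-0-, 11--}

NONE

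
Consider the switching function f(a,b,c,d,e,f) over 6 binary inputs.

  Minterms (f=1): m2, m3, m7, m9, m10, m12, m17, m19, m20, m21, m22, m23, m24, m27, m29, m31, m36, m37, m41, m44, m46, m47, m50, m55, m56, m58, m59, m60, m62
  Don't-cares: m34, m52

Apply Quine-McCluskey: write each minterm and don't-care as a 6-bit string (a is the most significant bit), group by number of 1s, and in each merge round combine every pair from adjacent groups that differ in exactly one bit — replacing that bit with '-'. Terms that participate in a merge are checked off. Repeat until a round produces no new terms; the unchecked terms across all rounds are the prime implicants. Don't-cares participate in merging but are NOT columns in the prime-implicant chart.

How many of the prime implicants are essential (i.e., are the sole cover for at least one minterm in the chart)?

Round 0: 000010✓ 000011✓ 000111✓ 001001✓ 001010✓ 001100✓ 010001✓ 010011✓ 010100✓ 010101✓ 010110✓ 010111✓ 011000✓ 011011✓ 011101✓ 011111✓ 100010✓ 100100✓ 100101✓ 101001✓ 101100✓ 101110✓ 101111✓ 110010✓ 110100✓ 110111✓ 111000✓ 111010✓ 111011✓ 111100✓ 111110✓
Round 1: -00010 -01001 -01100 -10100 -10111 -11000 -11011 0-0011✓ 0-0111✓ 00-010 000-11✓ 00001- 01-011✓ 01-101✓ 01-111✓ 010-01✓ 010-11✓ 0100-1✓ 0101-0✓ 0101-1✓ 01010-✓ 01011-✓ 011-11✓ 0111-1✓ 1-0010 1-0100✓ 1-1100✓ 1-1110✓ 10-100✓ 10010- 1011-0✓ 10111- 11-010 11-100✓ 111-00✓ 111-10✓ 1110-0✓ 11101- 1111-0✓
Round 2: 0-0-11 01--11 01-1-1 010--1 0101-- 1--100 1-11-0 111--0
PIs = {-00010, -01001, -01100, -10100, -10111, -11000, -11011, 0-0-11, 00-010, 00001-, 01--11, 01-1-1, 010--1, 0101--, 1--100, 1-0010, 1-11-0, 10010-, 10111-, 11-010, 111--0, 11101-}
Coverage chart:
  m2: -00010,00-010,00001-
  m3: 0-0-11,00001-
  m7: 0-0-11 ←essential
  m9: -01001 ←essential
  m10: 00-010 ←essential
  m12: -01100 ←essential
  m17: 010--1 ←essential
  m19: 0-0-11,01--11,010--1
  m20: -10100,0101--
  m21: 01-1-1,010--1,0101--
  m22: 0101-- ←essential
  m23: -10111,0-0-11,01--11,01-1-1,010--1,0101--
  m24: -11000 ←essential
  m27: -11011,01--11
  m29: 01-1-1 ←essential
  m31: 01--11,01-1-1
  m36: 1--100,10010-
  m37: 10010- ←essential
  m41: -01001 ←essential
  m44: -01100,1--100,1-11-0
  m46: 1-11-0,10111-
  m47: 10111- ←essential
  m50: 1-0010,11-010
  m55: -10111 ←essential
  m56: -11000,111--0
  m58: 11-010,111--0,11101-
  m59: -11011,11101-
  m60: 1--100,1-11-0,111--0
  m62: 1-11-0,111--0
Essential: -01001, -01100, -10111, -11000, 0-0-11, 00-010, 01-1-1, 010--1, 0101--, 10010-, 10111-

11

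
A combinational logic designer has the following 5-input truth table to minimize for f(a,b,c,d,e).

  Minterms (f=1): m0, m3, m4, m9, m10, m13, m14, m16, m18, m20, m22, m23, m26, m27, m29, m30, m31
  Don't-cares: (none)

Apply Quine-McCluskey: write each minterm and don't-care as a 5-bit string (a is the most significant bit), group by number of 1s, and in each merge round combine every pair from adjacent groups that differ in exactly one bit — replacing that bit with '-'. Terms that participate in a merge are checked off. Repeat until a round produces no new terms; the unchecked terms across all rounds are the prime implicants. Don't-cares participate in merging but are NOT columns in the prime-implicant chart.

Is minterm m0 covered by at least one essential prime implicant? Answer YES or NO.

size-2^0 implicants → 00000(✓)  00011  00100(✓)  01001(✓)  01010(✓)  01101(✓)  01110(✓)  10000(✓)  10010(✓)  10100(✓)  10110(✓)  10111(✓)  11010(✓)  11011(✓)  11101(✓)  11110(✓)  11111(✓)
size-2^1 implicants → -0000(✓)  -0100(✓)  -1010(✓)  -1101  -1110(✓)  00-00(✓)  01-01  01-10(✓)  1-010(✓)  1-110(✓)  1-111(✓)  10-00(✓)  10-10(✓)  100-0(✓)  101-0(✓)  1011-(✓)  11-10(✓)  11-11(✓)  1101-(✓)  111-1  1111-(✓)
size-2^2 implicants → -0-00  -1-10  1--10  1-11-  10--0  11-1-
Unchecked terms (primes): -0-00, -1-10, -1101, 00011, 01-01, 1--10, 1-11-, 10--0, 11-1-, 111-1
Minterm coverage:
  m0 ⊆ -0-00 [E]
  m3 ⊆ 00011 [E]
  m4 ⊆ -0-00 [E]
  m9 ⊆ 01-01 [E]
  m10 ⊆ -1-10 [E]
  m13 ⊆ -1101,01-01
  m14 ⊆ -1-10 [E]
  m16 ⊆ -0-00,10--0
  m18 ⊆ 1--10,10--0
  m20 ⊆ -0-00,10--0
  m22 ⊆ 1--10,1-11-,10--0
  m23 ⊆ 1-11- [E]
  m26 ⊆ -1-10,1--10,11-1-
  m27 ⊆ 11-1- [E]
  m29 ⊆ -1101,111-1
  m30 ⊆ -1-10,1--10,1-11-,11-1-
  m31 ⊆ 1-11-,11-1-,111-1
E = {-0-00, -1-10, 00011, 01-01, 1-11-, 11-1-}

YES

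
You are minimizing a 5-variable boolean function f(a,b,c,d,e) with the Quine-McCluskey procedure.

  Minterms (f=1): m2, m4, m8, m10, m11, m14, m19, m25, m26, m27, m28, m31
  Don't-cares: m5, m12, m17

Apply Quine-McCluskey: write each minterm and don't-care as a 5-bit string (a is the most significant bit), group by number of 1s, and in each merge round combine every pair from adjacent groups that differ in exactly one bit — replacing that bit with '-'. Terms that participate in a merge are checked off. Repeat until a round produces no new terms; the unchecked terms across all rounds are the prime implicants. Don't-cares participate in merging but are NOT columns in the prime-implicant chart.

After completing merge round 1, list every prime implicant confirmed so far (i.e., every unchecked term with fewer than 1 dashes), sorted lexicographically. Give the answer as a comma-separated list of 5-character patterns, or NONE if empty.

NONE

[col 0] 00010*, 00100*, 00101*, 01000*, 01010*, 01011*, 01100*, 01110*, 10001*, 10011*, 11001*, 11010*, 11011*, 11100*, 11111*
[col 1] -1010*, -1011*, -1100, 0-010, 0-100, 0010-, 01-00*, 01-10*, 010-0*, 0101-*, 011-0*, 1-001*, 1-011*, 100-1*, 11-11, 110-1*, 1101-*
[col 2] -101-, 01--0, 1-0-1
Prime implicants: -101-, -1100, 0-010, 0-100, 0010-, 01--0, 1-0-1, 11-11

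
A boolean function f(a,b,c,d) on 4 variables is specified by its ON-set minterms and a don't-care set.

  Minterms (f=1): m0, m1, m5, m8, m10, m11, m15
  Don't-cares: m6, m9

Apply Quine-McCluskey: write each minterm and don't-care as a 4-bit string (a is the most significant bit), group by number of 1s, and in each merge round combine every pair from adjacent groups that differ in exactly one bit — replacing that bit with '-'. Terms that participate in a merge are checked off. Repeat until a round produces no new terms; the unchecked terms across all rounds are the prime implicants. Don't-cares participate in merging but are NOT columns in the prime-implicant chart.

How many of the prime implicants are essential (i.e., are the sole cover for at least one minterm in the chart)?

4

[col 0] 0000*, 0001*, 0101*, 0110, 1000*, 1001*, 1010*, 1011*, 1111*
[col 1] -000*, -001*, 0-01, 000-*, 1-11, 10-0*, 10-1*, 100-*, 101-*
[col 2] -00-, 10--
Prime implicants: -00-, 0-01, 0110, 1-11, 10--
PI chart (minterm → PIs covering it):
  0 | -00-  (sole → essential)
  1 | -00-,0-01
  5 | 0-01  (sole → essential)
  8 | -00-,10--
  10 | 10--  (sole → essential)
  11 | 1-11,10--
  15 | 1-11  (sole → essential)
Essential prime implicants: -00-, 0-01, 1-11, 10--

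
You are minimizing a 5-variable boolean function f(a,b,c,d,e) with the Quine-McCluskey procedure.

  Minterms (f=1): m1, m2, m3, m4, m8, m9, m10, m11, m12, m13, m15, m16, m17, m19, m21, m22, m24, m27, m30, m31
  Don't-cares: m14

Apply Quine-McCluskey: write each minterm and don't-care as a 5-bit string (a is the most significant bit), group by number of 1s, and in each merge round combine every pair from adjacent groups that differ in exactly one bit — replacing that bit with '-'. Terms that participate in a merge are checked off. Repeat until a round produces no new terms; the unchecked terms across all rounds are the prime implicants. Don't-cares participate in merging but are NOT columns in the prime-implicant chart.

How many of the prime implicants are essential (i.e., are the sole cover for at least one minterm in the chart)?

[col 0] 00001*, 00010*, 00011*, 00100*, 01000*, 01001*, 01010*, 01011*, 01100*, 01101*, 01110*, 01111*, 10000*, 10001*, 10011*, 10101*, 10110*, 11000*, 11011*, 11110*, 11111*
[col 1] -0001*, -0011*, -1000, -1011*, -1110*, -1111*, 0-001*, 0-010*, 0-011*, 0-100, 000-1*, 0001-*, 01-00*, 01-01*, 01-10*, 01-11*, 010-0*, 010-1*, 0100-*, 0101-*, 011-0*, 011-1*, 0110-*, 0111-*, 1-000, 1-011*, 1-110, 10-01, 100-1*, 1000-, 11-11*, 1111-*
[col 2] --011, -00-1, -1-11, -111-, 0-0-1, 0-01-, 01--0*, 01--1*, 01-0-*, 01-1-*, 010--*, 011--*
[col 3] 01---
Prime implicants: --011, -00-1, -1-11, -1000, -111-, 0-0-1, 0-01-, 0-100, 01---, 1-000, 1-110, 10-01, 1000-
PI chart (minterm → PIs covering it):
  1 | -00-1,0-0-1
  2 | 0-01-  (sole → essential)
  3 | --011,-00-1,0-0-1,0-01-
  4 | 0-100  (sole → essential)
  8 | -1000,01---
  9 | 0-0-1,01---
  10 | 0-01-,01---
  11 | --011,-1-11,0-0-1,0-01-,01---
  12 | 0-100,01---
  13 | 01---  (sole → essential)
  15 | -1-11,-111-,01---
  16 | 1-000,1000-
  17 | -00-1,10-01,1000-
  19 | --011,-00-1
  21 | 10-01  (sole → essential)
  22 | 1-110  (sole → essential)
  24 | -1000,1-000
  27 | --011,-1-11
  30 | -111-,1-110
  31 | -1-11,-111-
Essential prime implicants: 0-01-, 0-100, 01---, 1-110, 10-01

5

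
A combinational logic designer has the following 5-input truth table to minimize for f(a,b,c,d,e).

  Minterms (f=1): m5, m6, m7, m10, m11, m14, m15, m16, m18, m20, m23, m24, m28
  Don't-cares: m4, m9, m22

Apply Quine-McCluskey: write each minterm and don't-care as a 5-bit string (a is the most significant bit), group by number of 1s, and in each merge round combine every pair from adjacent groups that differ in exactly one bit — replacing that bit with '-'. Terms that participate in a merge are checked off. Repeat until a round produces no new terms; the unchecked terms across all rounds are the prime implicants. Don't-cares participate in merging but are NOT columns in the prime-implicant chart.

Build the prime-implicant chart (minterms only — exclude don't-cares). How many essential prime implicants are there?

5

size-2^0 implicants → 00100(✓)  00101(✓)  00110(✓)  00111(✓)  01001(✓)  01010(✓)  01011(✓)  01110(✓)  01111(✓)  10000(✓)  10010(✓)  10100(✓)  10110(✓)  10111(✓)  11000(✓)  11100(✓)
size-2^1 implicants → -0100(✓)  -0110(✓)  -0111(✓)  0-110(✓)  0-111(✓)  001-0(✓)  001-1(✓)  0010-(✓)  0011-(✓)  01-10(✓)  01-11(✓)  010-1  0101-(✓)  0111-(✓)  1-000(✓)  1-100(✓)  10-00(✓)  10-10(✓)  100-0(✓)  101-0(✓)  1011-(✓)  11-00(✓)
size-2^2 implicants → -01-0  -011-  0-11-  001--  01-1-  1--00  10--0
Unchecked terms (primes): -01-0, -011-, 0-11-, 001--, 01-1-, 010-1, 1--00, 10--0
Minterm coverage:
  m5 ⊆ 001-- [E]
  m6 ⊆ -01-0,-011-,0-11-,001--
  m7 ⊆ -011-,0-11-,001--
  m10 ⊆ 01-1- [E]
  m11 ⊆ 01-1-,010-1
  m14 ⊆ 0-11-,01-1-
  m15 ⊆ 0-11-,01-1-
  m16 ⊆ 1--00,10--0
  m18 ⊆ 10--0 [E]
  m20 ⊆ -01-0,1--00,10--0
  m23 ⊆ -011- [E]
  m24 ⊆ 1--00 [E]
  m28 ⊆ 1--00 [E]
E = {-011-, 001--, 01-1-, 1--00, 10--0}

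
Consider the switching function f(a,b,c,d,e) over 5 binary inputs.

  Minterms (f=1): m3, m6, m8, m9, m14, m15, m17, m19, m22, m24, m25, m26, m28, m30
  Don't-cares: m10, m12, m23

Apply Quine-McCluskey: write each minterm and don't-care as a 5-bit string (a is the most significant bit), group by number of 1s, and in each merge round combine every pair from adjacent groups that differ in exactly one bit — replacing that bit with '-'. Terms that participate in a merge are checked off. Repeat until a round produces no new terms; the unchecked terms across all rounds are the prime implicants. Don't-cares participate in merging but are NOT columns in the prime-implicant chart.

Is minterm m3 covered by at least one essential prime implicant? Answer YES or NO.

size-2^0 implicants → 00011(✓)  00110(✓)  01000(✓)  01001(✓)  01010(✓)  01100(✓)  01110(✓)  01111(✓)  10001(✓)  10011(✓)  10110(✓)  10111(✓)  11000(✓)  11001(✓)  11010(✓)  11100(✓)  11110(✓)
size-2^1 implicants → -0011  -0110(✓)  -1000(✓)  -1001(✓)  -1010(✓)  -1100(✓)  -1110(✓)  0-110(✓)  01-00(✓)  01-10(✓)  010-0(✓)  0100-(✓)  011-0(✓)  0111-  1-001  1-110(✓)  10-11  100-1  1011-  11-00(✓)  11-10(✓)  110-0(✓)  1100-(✓)  111-0(✓)
size-2^2 implicants → --110  -1-00(✓)  -1-10(✓)  -10-0(✓)  -100-  -11-0(✓)  01--0(✓)  11--0(✓)
size-2^3 implicants → -1--0
Unchecked terms (primes): --110, -0011, -1--0, -100-, 0111-, 1-001, 10-11, 100-1, 1011-
Minterm coverage:
  m3 ⊆ -0011 [E]
  m6 ⊆ --110 [E]
  m8 ⊆ -1--0,-100-
  m9 ⊆ -100- [E]
  m14 ⊆ --110,-1--0,0111-
  m15 ⊆ 0111- [E]
  m17 ⊆ 1-001,100-1
  m19 ⊆ -0011,10-11,100-1
  m22 ⊆ --110,1011-
  m24 ⊆ -1--0,-100-
  m25 ⊆ -100-,1-001
  m26 ⊆ -1--0 [E]
  m28 ⊆ -1--0 [E]
  m30 ⊆ --110,-1--0
E = {--110, -0011, -1--0, -100-, 0111-}

YES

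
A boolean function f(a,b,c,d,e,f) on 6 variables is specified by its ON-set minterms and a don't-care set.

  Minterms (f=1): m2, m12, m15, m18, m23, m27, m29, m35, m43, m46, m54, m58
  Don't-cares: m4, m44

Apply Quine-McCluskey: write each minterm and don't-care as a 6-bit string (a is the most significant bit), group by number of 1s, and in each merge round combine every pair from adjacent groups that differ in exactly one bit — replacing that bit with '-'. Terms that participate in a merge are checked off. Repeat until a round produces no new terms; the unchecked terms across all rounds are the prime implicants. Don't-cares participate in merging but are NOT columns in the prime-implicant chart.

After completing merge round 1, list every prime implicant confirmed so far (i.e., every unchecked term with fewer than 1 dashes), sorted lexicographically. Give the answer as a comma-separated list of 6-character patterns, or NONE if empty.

[col 0] 000010*, 000100*, 001100*, 001111, 010010*, 010111, 011011, 011101, 100011*, 101011*, 101100*, 101110*, 110110, 111010
[col 1] -01100, 0-0010, 00-100, 10-011, 1011-0
Prime implicants: -01100, 0-0010, 00-100, 001111, 010111, 011011, 011101, 10-011, 1011-0, 110110, 111010

001111, 010111, 011011, 011101, 110110, 111010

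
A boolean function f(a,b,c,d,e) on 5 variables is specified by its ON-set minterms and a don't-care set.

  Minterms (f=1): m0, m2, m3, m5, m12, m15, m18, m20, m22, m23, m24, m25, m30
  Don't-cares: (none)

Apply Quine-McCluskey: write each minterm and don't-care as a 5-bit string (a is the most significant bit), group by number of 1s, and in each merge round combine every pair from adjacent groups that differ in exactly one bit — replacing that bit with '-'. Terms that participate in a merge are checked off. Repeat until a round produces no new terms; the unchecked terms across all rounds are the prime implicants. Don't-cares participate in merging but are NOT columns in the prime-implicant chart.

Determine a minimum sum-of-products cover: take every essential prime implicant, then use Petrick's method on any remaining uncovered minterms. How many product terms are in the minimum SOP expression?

10

size-2^0 implicants → 00000(✓)  00010(✓)  00011(✓)  00101  01100  01111  10010(✓)  10100(✓)  10110(✓)  10111(✓)  11000(✓)  11001(✓)  11110(✓)
size-2^1 implicants → -0010  000-0  0001-  1-110  10-10  101-0  1011-  1100-
Unchecked terms (primes): -0010, 000-0, 0001-, 00101, 01100, 01111, 1-110, 10-10, 101-0, 1011-, 1100-
Minterm coverage:
  m0 ⊆ 000-0 [E]
  m2 ⊆ -0010,000-0,0001-
  m3 ⊆ 0001- [E]
  m5 ⊆ 00101 [E]
  m12 ⊆ 01100 [E]
  m15 ⊆ 01111 [E]
  m18 ⊆ -0010,10-10
  m20 ⊆ 101-0 [E]
  m22 ⊆ 1-110,10-10,101-0,1011-
  m23 ⊆ 1011- [E]
  m24 ⊆ 1100- [E]
  m25 ⊆ 1100- [E]
  m30 ⊆ 1-110 [E]
E = {000-0, 0001-, 00101, 01100, 01111, 1-110, 101-0, 1011-, 1100-}
Petrick residual → -0010
Cover = b'c'de' + a'b'c'e' + a'b'c'd + a'b'cd'e + a'bcd'e' + a'bcde + acde' + ab'ce' + ab'cd + abc'd'  |cover|=10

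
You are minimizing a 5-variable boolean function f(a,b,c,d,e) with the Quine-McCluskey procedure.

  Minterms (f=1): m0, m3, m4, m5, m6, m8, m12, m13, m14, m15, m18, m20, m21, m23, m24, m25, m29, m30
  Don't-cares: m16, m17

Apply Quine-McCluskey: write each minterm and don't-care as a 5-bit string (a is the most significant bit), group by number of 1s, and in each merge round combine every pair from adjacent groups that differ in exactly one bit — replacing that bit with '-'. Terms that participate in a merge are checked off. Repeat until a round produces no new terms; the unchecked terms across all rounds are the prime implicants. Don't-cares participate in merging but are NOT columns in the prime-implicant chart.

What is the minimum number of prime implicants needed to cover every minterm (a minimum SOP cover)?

size-2^0 implicants → 00000(✓)  00011  00100(✓)  00101(✓)  00110(✓)  01000(✓)  01100(✓)  01101(✓)  01110(✓)  01111(✓)  10000(✓)  10001(✓)  10010(✓)  10100(✓)  10101(✓)  10111(✓)  11000(✓)  11001(✓)  11101(✓)  11110(✓)
size-2^1 implicants → -0000(✓)  -0100(✓)  -0101(✓)  -1000(✓)  -1101(✓)  -1110  0-000(✓)  0-100(✓)  0-101(✓)  0-110(✓)  00-00(✓)  001-0(✓)  0010-(✓)  01-00(✓)  011-0(✓)  011-1(✓)  0110-(✓)  0111-(✓)  1-000(✓)  1-001(✓)  1-101(✓)  10-00(✓)  10-01(✓)  100-0  1000-(✓)  101-1  1010-(✓)  11-01(✓)  1100-(✓)
size-2^2 implicants → --000  --101  -0-00  -010-  0--00  0-1-0  0-10-  011--  1--01  1-00-  10-0-
Unchecked terms (primes): --000, --101, -0-00, -010-, -1110, 0--00, 0-1-0, 0-10-, 00011, 011--, 1--01, 1-00-, 10-0-, 100-0, 101-1
Minterm coverage:
  m0 ⊆ --000,-0-00,0--00
  m3 ⊆ 00011 [E]
  m4 ⊆ -0-00,-010-,0--00,0-1-0,0-10-
  m5 ⊆ --101,-010-,0-10-
  m6 ⊆ 0-1-0 [E]
  m8 ⊆ --000,0--00
  m12 ⊆ 0--00,0-1-0,0-10-,011--
  m13 ⊆ --101,0-10-,011--
  m14 ⊆ -1110,0-1-0,011--
  m15 ⊆ 011-- [E]
  m18 ⊆ 100-0 [E]
  m20 ⊆ -0-00,-010-,10-0-
  m21 ⊆ --101,-010-,1--01,10-0-,101-1
  m23 ⊆ 101-1 [E]
  m24 ⊆ --000,1-00-
  m25 ⊆ 1--01,1-00-
  m29 ⊆ --101,1--01
  m30 ⊆ -1110 [E]
E = {-1110, 0-1-0, 00011, 011--, 100-0, 101-1}
Petrick residual → --000, -010-, 1--01
Cover = c'd'e' + b'cd' + bcde' + a'ce' + a'b'c'de + a'bc + ad'e + ab'c'e' + ab'ce  |cover|=9

9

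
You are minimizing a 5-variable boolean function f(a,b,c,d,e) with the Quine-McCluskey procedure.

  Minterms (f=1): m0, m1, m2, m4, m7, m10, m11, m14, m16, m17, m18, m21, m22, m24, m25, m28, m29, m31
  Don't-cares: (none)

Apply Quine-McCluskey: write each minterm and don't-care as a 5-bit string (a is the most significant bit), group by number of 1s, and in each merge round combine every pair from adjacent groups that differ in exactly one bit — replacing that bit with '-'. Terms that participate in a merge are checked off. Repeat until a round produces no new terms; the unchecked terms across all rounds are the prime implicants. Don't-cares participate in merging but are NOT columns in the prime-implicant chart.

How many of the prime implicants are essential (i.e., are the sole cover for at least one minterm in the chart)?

size-2^0 implicants → 00000(✓)  00001(✓)  00010(✓)  00100(✓)  00111  01010(✓)  01011(✓)  01110(✓)  10000(✓)  10001(✓)  10010(✓)  10101(✓)  10110(✓)  11000(✓)  11001(✓)  11100(✓)  11101(✓)  11111(✓)
size-2^1 implicants → -0000(✓)  -0001(✓)  -0010(✓)  0-010  00-00  000-0(✓)  0000-(✓)  01-10  0101-  1-000(✓)  1-001(✓)  1-101(✓)  10-01(✓)  10-10  100-0(✓)  1000-(✓)  11-00(✓)  11-01(✓)  1100-(✓)  111-1  1110-(✓)
size-2^2 implicants → -00-0  -000-  1--01  1-00-  11-0-
Unchecked terms (primes): -00-0, -000-, 0-010, 00-00, 00111, 01-10, 0101-, 1--01, 1-00-, 10-10, 11-0-, 111-1
Minterm coverage:
  m0 ⊆ -00-0,-000-,00-00
  m1 ⊆ -000- [E]
  m2 ⊆ -00-0,0-010
  m4 ⊆ 00-00 [E]
  m7 ⊆ 00111 [E]
  m10 ⊆ 0-010,01-10,0101-
  m11 ⊆ 0101- [E]
  m14 ⊆ 01-10 [E]
  m16 ⊆ -00-0,-000-,1-00-
  m17 ⊆ -000-,1--01,1-00-
  m18 ⊆ -00-0,10-10
  m21 ⊆ 1--01 [E]
  m22 ⊆ 10-10 [E]
  m24 ⊆ 1-00-,11-0-
  m25 ⊆ 1--01,1-00-,11-0-
  m28 ⊆ 11-0- [E]
  m29 ⊆ 1--01,11-0-,111-1
  m31 ⊆ 111-1 [E]
E = {-000-, 00-00, 00111, 01-10, 0101-, 1--01, 10-10, 11-0-, 111-1}

9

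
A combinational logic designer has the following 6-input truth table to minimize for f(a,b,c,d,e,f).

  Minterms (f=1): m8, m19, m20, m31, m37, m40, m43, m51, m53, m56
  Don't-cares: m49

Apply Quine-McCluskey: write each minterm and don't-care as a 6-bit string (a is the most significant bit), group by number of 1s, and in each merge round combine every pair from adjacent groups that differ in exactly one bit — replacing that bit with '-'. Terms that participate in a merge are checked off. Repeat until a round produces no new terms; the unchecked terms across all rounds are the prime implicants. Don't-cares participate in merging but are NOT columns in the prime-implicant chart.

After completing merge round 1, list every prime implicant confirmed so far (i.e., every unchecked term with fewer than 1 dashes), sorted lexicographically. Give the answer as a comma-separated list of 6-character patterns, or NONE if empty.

010100, 011111, 101011

Round 0: 001000✓ 010011✓ 010100 011111 100101✓ 101000✓ 101011 110001✓ 110011✓ 110101✓ 111000✓
Round 1: -01000 -10011 1-0101 1-1000 110-01 1100-1
PIs = {-01000, -10011, 010100, 011111, 1-0101, 1-1000, 101011, 110-01, 1100-1}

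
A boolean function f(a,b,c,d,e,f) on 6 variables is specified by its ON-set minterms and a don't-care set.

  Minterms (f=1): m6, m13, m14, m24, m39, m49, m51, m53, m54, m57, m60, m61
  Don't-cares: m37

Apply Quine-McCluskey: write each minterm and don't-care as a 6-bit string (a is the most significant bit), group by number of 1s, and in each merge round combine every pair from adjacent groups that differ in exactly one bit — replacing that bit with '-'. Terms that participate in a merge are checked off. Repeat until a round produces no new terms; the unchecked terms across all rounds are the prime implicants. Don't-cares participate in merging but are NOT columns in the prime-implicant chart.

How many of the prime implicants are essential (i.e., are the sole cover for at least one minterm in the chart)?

8

size-2^0 implicants → 000110(✓)  001101  001110(✓)  011000  100101(✓)  100111(✓)  110001(✓)  110011(✓)  110101(✓)  110110  111001(✓)  111100(✓)  111101(✓)
size-2^1 implicants → 00-110  1-0101  1001-1  11-001(✓)  11-101(✓)  110-01(✓)  1100-1  111-01(✓)  11110-
size-2^2 implicants → 11--01
Unchecked terms (primes): 00-110, 001101, 011000, 1-0101, 1001-1, 11--01, 1100-1, 110110, 11110-
Minterm coverage:
  m6 ⊆ 00-110 [E]
  m13 ⊆ 001101 [E]
  m14 ⊆ 00-110 [E]
  m24 ⊆ 011000 [E]
  m39 ⊆ 1001-1 [E]
  m49 ⊆ 11--01,1100-1
  m51 ⊆ 1100-1 [E]
  m53 ⊆ 1-0101,11--01
  m54 ⊆ 110110 [E]
  m57 ⊆ 11--01 [E]
  m60 ⊆ 11110- [E]
  m61 ⊆ 11--01,11110-
E = {00-110, 001101, 011000, 1001-1, 11--01, 1100-1, 110110, 11110-}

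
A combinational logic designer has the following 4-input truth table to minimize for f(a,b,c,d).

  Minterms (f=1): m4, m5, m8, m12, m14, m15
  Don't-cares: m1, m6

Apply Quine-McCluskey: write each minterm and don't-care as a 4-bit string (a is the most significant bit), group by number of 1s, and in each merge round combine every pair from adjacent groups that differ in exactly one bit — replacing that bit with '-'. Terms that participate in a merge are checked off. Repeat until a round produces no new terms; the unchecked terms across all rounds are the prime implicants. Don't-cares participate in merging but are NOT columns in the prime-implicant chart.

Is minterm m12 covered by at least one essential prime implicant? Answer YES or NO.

YES

Round 0: 0001✓ 0100✓ 0101✓ 0110✓ 1000✓ 1100✓ 1110✓ 1111✓
Round 1: -100✓ -110✓ 0-01 01-0✓ 010- 1-00 11-0✓ 111-
Round 2: -1-0
PIs = {-1-0, 0-01, 010-, 1-00, 111-}
Coverage chart:
  m4: -1-0,010-
  m5: 0-01,010-
  m8: 1-00 ←essential
  m12: -1-0,1-00
  m14: -1-0,111-
  m15: 111- ←essential
Essential: 1-00, 111-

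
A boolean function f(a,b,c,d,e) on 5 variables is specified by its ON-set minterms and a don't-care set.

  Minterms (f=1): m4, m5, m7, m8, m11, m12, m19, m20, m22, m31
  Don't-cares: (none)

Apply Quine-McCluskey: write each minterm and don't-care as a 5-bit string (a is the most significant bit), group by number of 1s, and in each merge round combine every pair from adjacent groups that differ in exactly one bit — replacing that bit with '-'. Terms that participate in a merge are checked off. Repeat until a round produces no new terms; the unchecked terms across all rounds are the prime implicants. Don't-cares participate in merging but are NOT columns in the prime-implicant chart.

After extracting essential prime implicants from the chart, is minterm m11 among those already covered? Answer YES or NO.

YES

size-2^0 implicants → 00100(✓)  00101(✓)  00111(✓)  01000(✓)  01011  01100(✓)  10011  10100(✓)  10110(✓)  11111
size-2^1 implicants → -0100  0-100  001-1  0010-  01-00  101-0
Unchecked terms (primes): -0100, 0-100, 001-1, 0010-, 01-00, 01011, 10011, 101-0, 11111
Minterm coverage:
  m4 ⊆ -0100,0-100,0010-
  m5 ⊆ 001-1,0010-
  m7 ⊆ 001-1 [E]
  m8 ⊆ 01-00 [E]
  m11 ⊆ 01011 [E]
  m12 ⊆ 0-100,01-00
  m19 ⊆ 10011 [E]
  m20 ⊆ -0100,101-0
  m22 ⊆ 101-0 [E]
  m31 ⊆ 11111 [E]
E = {001-1, 01-00, 01011, 10011, 101-0, 11111}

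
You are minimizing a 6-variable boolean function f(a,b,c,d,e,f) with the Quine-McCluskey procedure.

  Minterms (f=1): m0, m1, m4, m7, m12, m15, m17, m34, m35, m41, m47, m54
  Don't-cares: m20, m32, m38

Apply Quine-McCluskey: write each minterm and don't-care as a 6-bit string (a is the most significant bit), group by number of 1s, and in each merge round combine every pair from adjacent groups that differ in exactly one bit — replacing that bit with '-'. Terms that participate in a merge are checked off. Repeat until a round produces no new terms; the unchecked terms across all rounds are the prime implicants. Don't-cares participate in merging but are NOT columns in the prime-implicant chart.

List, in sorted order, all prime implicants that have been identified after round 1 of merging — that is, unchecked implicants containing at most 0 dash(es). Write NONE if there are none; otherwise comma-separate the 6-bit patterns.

[col 0] 000000*, 000001*, 000100*, 000111*, 001100*, 001111*, 010001*, 010100*, 100000*, 100010*, 100011*, 100110*, 101001, 101111*, 110110*
[col 1] -00000, -01111, 0-0001, 0-0100, 00-100, 00-111, 000-00, 00000-, 1-0110, 100-10, 1000-0, 10001-
Prime implicants: -00000, -01111, 0-0001, 0-0100, 00-100, 00-111, 000-00, 00000-, 1-0110, 100-10, 1000-0, 10001-, 101001

101001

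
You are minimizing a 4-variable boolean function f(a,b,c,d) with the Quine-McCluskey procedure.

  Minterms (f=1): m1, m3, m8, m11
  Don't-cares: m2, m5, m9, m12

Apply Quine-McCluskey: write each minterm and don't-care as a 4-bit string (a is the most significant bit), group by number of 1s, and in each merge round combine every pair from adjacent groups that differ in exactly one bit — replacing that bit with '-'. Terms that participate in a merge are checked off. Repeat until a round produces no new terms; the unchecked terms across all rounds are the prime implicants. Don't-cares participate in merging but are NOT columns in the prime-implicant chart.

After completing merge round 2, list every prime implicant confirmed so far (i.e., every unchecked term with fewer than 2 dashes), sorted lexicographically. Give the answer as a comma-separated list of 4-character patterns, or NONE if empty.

[col 0] 0001*, 0010*, 0011*, 0101*, 1000*, 1001*, 1011*, 1100*
[col 1] -001*, -011*, 0-01, 00-1*, 001-, 1-00, 10-1*, 100-
[col 2] -0-1
Prime implicants: -0-1, 0-01, 001-, 1-00, 100-

0-01, 001-, 1-00, 100-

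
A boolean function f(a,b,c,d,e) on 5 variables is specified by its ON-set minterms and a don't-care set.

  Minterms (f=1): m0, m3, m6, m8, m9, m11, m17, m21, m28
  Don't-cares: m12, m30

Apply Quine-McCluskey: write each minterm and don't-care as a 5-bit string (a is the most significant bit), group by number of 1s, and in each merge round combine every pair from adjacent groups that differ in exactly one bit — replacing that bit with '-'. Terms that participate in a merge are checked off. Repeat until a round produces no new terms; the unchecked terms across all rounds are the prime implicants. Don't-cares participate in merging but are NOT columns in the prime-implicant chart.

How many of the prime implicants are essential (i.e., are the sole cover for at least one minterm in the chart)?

[col 0] 00000*, 00011*, 00110, 01000*, 01001*, 01011*, 01100*, 10001*, 10101*, 11100*, 11110*
[col 1] -1100, 0-000, 0-011, 01-00, 010-1, 0100-, 10-01, 111-0
Prime implicants: -1100, 0-000, 0-011, 00110, 01-00, 010-1, 0100-, 10-01, 111-0
PI chart (minterm → PIs covering it):
  0 | 0-000  (sole → essential)
  3 | 0-011  (sole → essential)
  6 | 00110  (sole → essential)
  8 | 0-000,01-00,0100-
  9 | 010-1,0100-
  11 | 0-011,010-1
  17 | 10-01  (sole → essential)
  21 | 10-01  (sole → essential)
  28 | -1100,111-0
Essential prime implicants: 0-000, 0-011, 00110, 10-01

4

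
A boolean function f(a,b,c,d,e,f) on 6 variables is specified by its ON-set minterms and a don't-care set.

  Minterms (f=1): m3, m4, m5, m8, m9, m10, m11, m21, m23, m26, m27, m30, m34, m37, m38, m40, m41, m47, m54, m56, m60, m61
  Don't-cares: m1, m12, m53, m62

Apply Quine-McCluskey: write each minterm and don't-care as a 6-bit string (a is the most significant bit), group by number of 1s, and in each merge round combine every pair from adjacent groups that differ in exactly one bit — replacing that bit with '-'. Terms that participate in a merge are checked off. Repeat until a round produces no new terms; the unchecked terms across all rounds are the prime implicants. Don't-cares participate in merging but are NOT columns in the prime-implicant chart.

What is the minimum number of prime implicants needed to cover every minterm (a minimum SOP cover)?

12

Round 0: 000001✓ 000011✓ 000100✓ 000101✓ 001000✓ 001001✓ 001010✓ 001011✓ 001100✓ 010101✓ 010111✓ 011010✓ 011011✓ 011110✓ 100010✓ 100101✓ 100110✓ 101000✓ 101001✓ 101111 110101✓ 110110✓ 111000✓ 111100✓ 111101✓ 111110✓
Round 1: -00101✓ -01000✓ -01001✓ -10101✓ -11110 0-0101✓ 0-1010✓ 0-1011✓ 00-001✓ 00-011✓ 00-100 000-01 0000-1✓ 00010- 001-00 0010-0✓ 0010-1✓ 00100-✓ 00101-✓ 0101-1 011-10 01101-✓ 1-0101✓ 1-0110 1-1000 100-10 10100-✓ 11-101 11-110 111-00 1111-0 11110-
Round 2: --0101 -0100- 0-101- 00-0-1 0010--
PIs = {--0101, -0100-, -11110, 0-101-, 00-0-1, 00-100, 000-01, 00010-, 001-00, 0010--, 0101-1, 011-10, 1-0110, 1-1000, 100-10, 101111, 11-101, 11-110, 111-00, 1111-0, 11110-}
Coverage chart:
  m3: 00-0-1 ←essential
  m4: 00-100,00010-
  m5: --0101,000-01,00010-
  m8: -0100-,001-00,0010--
  m9: -0100-,00-0-1,0010--
  m10: 0-101-,0010--
  m11: 0-101-,00-0-1,0010--
  m21: --0101,0101-1
  m23: 0101-1 ←essential
  m26: 0-101-,011-10
  m27: 0-101- ←essential
  m30: -11110,011-10
  m34: 100-10 ←essential
  m37: --0101 ←essential
  m38: 1-0110,100-10
  m40: -0100-,1-1000
  m41: -0100- ←essential
  m47: 101111 ←essential
  m54: 1-0110,11-110
  m56: 1-1000,111-00
  m60: 111-00,1111-0,11110-
  m61: 11-101,11110-
Essential: --0101, -0100-, 0-101-, 00-0-1, 0101-1, 100-10, 101111
Petrick residual → -11110, 00-100, 1-0110, 1-1000, 11110-
Min cover (12 terms): c'de'f + b'cd'e' + bcdef' + a'cd'e + a'b'd'f + a'b'de'f' + a'bc'df + ac'def' + acd'e'f' + ab'c'ef' + ab'cdef + abcde'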